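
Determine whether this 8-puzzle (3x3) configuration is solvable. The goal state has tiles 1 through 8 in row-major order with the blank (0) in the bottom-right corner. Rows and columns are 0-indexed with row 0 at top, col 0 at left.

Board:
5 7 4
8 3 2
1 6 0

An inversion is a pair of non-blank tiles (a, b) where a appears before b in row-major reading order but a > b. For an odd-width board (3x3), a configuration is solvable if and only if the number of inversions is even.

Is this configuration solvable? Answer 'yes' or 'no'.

Inversions (pairs i<j in row-major order where tile[i] > tile[j] > 0): 19
19 is odd, so the puzzle is not solvable.

Answer: no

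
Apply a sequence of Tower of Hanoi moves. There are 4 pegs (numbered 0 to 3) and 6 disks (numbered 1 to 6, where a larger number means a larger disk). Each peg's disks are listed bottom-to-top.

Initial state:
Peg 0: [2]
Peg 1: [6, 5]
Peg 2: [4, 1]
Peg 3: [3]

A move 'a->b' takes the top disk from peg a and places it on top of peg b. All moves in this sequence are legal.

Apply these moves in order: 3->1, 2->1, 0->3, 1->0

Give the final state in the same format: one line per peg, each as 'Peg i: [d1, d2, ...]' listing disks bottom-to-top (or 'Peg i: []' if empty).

After move 1 (3->1):
Peg 0: [2]
Peg 1: [6, 5, 3]
Peg 2: [4, 1]
Peg 3: []

After move 2 (2->1):
Peg 0: [2]
Peg 1: [6, 5, 3, 1]
Peg 2: [4]
Peg 3: []

After move 3 (0->3):
Peg 0: []
Peg 1: [6, 5, 3, 1]
Peg 2: [4]
Peg 3: [2]

After move 4 (1->0):
Peg 0: [1]
Peg 1: [6, 5, 3]
Peg 2: [4]
Peg 3: [2]

Answer: Peg 0: [1]
Peg 1: [6, 5, 3]
Peg 2: [4]
Peg 3: [2]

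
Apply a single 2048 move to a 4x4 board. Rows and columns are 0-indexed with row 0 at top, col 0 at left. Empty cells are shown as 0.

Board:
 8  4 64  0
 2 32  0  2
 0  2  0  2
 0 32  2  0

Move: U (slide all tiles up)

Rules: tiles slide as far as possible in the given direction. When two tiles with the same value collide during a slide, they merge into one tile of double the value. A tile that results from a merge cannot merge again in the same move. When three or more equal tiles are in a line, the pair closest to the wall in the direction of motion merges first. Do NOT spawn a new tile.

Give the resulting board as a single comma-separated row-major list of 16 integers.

Answer: 8, 4, 64, 4, 2, 32, 2, 0, 0, 2, 0, 0, 0, 32, 0, 0

Derivation:
Slide up:
col 0: [8, 2, 0, 0] -> [8, 2, 0, 0]
col 1: [4, 32, 2, 32] -> [4, 32, 2, 32]
col 2: [64, 0, 0, 2] -> [64, 2, 0, 0]
col 3: [0, 2, 2, 0] -> [4, 0, 0, 0]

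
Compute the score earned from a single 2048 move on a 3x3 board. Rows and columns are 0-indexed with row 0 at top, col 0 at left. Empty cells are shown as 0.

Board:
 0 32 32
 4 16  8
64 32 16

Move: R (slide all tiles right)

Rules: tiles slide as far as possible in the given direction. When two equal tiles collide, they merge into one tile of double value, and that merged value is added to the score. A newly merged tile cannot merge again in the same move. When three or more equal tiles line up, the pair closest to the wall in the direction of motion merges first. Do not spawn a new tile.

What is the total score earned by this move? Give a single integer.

Slide right:
row 0: [0, 32, 32] -> [0, 0, 64]  score +64 (running 64)
row 1: [4, 16, 8] -> [4, 16, 8]  score +0 (running 64)
row 2: [64, 32, 16] -> [64, 32, 16]  score +0 (running 64)
Board after move:
 0  0 64
 4 16  8
64 32 16

Answer: 64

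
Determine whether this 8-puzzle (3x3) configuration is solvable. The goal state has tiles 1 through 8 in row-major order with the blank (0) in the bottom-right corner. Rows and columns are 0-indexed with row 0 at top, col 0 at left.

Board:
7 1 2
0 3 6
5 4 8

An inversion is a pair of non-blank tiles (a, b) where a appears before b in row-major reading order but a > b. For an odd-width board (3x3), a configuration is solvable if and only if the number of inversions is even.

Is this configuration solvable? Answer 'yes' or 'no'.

Inversions (pairs i<j in row-major order where tile[i] > tile[j] > 0): 9
9 is odd, so the puzzle is not solvable.

Answer: no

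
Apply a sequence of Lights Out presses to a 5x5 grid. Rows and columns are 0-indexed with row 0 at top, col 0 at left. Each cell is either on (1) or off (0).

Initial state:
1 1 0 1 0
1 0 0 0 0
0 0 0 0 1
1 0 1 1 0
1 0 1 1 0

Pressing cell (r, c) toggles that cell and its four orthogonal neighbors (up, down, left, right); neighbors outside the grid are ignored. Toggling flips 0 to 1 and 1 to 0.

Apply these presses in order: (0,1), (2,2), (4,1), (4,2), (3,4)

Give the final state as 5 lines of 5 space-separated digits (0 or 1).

After press 1 at (0,1):
0 0 1 1 0
1 1 0 0 0
0 0 0 0 1
1 0 1 1 0
1 0 1 1 0

After press 2 at (2,2):
0 0 1 1 0
1 1 1 0 0
0 1 1 1 1
1 0 0 1 0
1 0 1 1 0

After press 3 at (4,1):
0 0 1 1 0
1 1 1 0 0
0 1 1 1 1
1 1 0 1 0
0 1 0 1 0

After press 4 at (4,2):
0 0 1 1 0
1 1 1 0 0
0 1 1 1 1
1 1 1 1 0
0 0 1 0 0

After press 5 at (3,4):
0 0 1 1 0
1 1 1 0 0
0 1 1 1 0
1 1 1 0 1
0 0 1 0 1

Answer: 0 0 1 1 0
1 1 1 0 0
0 1 1 1 0
1 1 1 0 1
0 0 1 0 1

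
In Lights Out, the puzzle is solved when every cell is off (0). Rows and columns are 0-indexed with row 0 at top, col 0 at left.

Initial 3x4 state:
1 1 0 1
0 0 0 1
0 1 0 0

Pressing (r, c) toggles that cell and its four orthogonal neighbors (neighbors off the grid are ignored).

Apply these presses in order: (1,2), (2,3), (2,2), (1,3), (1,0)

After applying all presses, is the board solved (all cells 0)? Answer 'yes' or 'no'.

After press 1 at (1,2):
1 1 1 1
0 1 1 0
0 1 1 0

After press 2 at (2,3):
1 1 1 1
0 1 1 1
0 1 0 1

After press 3 at (2,2):
1 1 1 1
0 1 0 1
0 0 1 0

After press 4 at (1,3):
1 1 1 0
0 1 1 0
0 0 1 1

After press 5 at (1,0):
0 1 1 0
1 0 1 0
1 0 1 1

Lights still on: 7

Answer: no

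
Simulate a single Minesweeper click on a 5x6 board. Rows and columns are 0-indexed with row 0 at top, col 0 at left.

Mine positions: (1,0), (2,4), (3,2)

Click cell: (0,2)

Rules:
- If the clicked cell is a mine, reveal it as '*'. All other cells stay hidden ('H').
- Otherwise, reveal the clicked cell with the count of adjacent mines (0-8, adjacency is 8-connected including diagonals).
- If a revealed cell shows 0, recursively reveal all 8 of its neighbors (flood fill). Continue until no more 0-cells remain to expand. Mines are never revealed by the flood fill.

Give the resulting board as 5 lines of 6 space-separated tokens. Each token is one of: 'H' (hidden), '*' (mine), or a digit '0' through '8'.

H 1 0 0 0 0
H 1 0 1 1 1
H 2 1 2 H H
H H H H H H
H H H H H H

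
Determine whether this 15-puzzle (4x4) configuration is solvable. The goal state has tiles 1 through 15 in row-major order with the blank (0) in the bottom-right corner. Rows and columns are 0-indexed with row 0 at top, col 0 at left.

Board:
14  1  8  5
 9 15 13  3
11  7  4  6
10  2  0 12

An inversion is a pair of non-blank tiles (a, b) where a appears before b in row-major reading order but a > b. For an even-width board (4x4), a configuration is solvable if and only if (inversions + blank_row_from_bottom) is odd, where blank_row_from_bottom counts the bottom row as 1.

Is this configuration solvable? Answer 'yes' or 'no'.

Inversions: 56
Blank is in row 3 (0-indexed from top), which is row 1 counting from the bottom (bottom = 1).
56 + 1 = 57, which is odd, so the puzzle is solvable.

Answer: yes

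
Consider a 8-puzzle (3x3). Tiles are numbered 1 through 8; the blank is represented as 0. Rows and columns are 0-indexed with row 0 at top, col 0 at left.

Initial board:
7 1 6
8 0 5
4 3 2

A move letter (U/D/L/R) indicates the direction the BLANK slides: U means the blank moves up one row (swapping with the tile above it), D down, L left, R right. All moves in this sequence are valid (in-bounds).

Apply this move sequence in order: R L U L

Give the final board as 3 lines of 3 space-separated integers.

Answer: 0 7 6
8 1 5
4 3 2

Derivation:
After move 1 (R):
7 1 6
8 5 0
4 3 2

After move 2 (L):
7 1 6
8 0 5
4 3 2

After move 3 (U):
7 0 6
8 1 5
4 3 2

After move 4 (L):
0 7 6
8 1 5
4 3 2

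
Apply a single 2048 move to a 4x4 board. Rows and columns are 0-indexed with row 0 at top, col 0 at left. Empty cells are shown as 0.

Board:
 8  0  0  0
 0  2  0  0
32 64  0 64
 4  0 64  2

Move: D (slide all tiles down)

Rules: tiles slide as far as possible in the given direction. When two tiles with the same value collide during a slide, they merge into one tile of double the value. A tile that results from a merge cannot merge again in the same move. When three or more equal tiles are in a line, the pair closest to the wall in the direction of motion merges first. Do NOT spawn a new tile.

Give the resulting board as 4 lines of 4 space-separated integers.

Answer:  0  0  0  0
 8  0  0  0
32  2  0 64
 4 64 64  2

Derivation:
Slide down:
col 0: [8, 0, 32, 4] -> [0, 8, 32, 4]
col 1: [0, 2, 64, 0] -> [0, 0, 2, 64]
col 2: [0, 0, 0, 64] -> [0, 0, 0, 64]
col 3: [0, 0, 64, 2] -> [0, 0, 64, 2]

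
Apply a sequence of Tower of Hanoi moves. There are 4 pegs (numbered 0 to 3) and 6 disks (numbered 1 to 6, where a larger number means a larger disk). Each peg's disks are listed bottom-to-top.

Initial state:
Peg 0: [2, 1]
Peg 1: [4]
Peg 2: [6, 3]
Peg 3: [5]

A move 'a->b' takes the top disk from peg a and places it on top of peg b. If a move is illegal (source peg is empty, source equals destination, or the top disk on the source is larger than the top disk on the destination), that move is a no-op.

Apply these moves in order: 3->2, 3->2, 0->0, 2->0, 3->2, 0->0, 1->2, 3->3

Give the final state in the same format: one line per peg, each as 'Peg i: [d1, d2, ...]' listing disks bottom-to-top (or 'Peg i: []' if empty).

After move 1 (3->2):
Peg 0: [2, 1]
Peg 1: [4]
Peg 2: [6, 3]
Peg 3: [5]

After move 2 (3->2):
Peg 0: [2, 1]
Peg 1: [4]
Peg 2: [6, 3]
Peg 3: [5]

After move 3 (0->0):
Peg 0: [2, 1]
Peg 1: [4]
Peg 2: [6, 3]
Peg 3: [5]

After move 4 (2->0):
Peg 0: [2, 1]
Peg 1: [4]
Peg 2: [6, 3]
Peg 3: [5]

After move 5 (3->2):
Peg 0: [2, 1]
Peg 1: [4]
Peg 2: [6, 3]
Peg 3: [5]

After move 6 (0->0):
Peg 0: [2, 1]
Peg 1: [4]
Peg 2: [6, 3]
Peg 3: [5]

After move 7 (1->2):
Peg 0: [2, 1]
Peg 1: [4]
Peg 2: [6, 3]
Peg 3: [5]

After move 8 (3->3):
Peg 0: [2, 1]
Peg 1: [4]
Peg 2: [6, 3]
Peg 3: [5]

Answer: Peg 0: [2, 1]
Peg 1: [4]
Peg 2: [6, 3]
Peg 3: [5]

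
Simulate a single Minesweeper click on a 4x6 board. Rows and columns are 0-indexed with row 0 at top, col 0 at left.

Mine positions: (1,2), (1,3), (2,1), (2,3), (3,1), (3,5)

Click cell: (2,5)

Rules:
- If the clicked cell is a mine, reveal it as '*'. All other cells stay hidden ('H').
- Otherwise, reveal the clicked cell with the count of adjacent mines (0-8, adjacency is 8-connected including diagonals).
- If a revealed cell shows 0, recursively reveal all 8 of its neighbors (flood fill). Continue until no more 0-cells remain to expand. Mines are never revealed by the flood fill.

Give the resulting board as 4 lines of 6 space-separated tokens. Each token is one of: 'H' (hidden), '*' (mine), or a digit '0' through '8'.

H H H H H H
H H H H H H
H H H H H 1
H H H H H H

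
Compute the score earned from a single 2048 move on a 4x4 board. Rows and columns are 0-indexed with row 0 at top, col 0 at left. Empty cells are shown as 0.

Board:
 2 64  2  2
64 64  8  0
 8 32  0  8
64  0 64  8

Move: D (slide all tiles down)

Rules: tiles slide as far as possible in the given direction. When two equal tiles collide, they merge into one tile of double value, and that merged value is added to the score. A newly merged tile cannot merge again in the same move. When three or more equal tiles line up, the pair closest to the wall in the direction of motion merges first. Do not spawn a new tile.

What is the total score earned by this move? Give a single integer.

Answer: 144

Derivation:
Slide down:
col 0: [2, 64, 8, 64] -> [2, 64, 8, 64]  score +0 (running 0)
col 1: [64, 64, 32, 0] -> [0, 0, 128, 32]  score +128 (running 128)
col 2: [2, 8, 0, 64] -> [0, 2, 8, 64]  score +0 (running 128)
col 3: [2, 0, 8, 8] -> [0, 0, 2, 16]  score +16 (running 144)
Board after move:
  2   0   0   0
 64   0   2   0
  8 128   8   2
 64  32  64  16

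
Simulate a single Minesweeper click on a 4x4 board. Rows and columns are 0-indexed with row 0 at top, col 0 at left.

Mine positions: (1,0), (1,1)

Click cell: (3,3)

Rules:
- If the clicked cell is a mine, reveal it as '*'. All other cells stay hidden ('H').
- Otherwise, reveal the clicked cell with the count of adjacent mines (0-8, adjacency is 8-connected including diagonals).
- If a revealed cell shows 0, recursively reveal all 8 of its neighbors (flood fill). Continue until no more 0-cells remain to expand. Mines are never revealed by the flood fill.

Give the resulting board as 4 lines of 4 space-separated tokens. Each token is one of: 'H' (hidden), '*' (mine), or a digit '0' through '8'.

H H 1 0
H H 1 0
2 2 1 0
0 0 0 0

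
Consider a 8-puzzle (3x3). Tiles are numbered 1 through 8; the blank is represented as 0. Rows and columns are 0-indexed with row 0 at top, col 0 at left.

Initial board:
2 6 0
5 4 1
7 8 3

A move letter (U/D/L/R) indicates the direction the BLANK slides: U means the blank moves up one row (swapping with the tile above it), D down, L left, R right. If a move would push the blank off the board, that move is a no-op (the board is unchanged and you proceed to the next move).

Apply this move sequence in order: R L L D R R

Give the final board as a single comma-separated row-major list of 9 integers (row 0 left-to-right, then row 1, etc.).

After move 1 (R):
2 6 0
5 4 1
7 8 3

After move 2 (L):
2 0 6
5 4 1
7 8 3

After move 3 (L):
0 2 6
5 4 1
7 8 3

After move 4 (D):
5 2 6
0 4 1
7 8 3

After move 5 (R):
5 2 6
4 0 1
7 8 3

After move 6 (R):
5 2 6
4 1 0
7 8 3

Answer: 5, 2, 6, 4, 1, 0, 7, 8, 3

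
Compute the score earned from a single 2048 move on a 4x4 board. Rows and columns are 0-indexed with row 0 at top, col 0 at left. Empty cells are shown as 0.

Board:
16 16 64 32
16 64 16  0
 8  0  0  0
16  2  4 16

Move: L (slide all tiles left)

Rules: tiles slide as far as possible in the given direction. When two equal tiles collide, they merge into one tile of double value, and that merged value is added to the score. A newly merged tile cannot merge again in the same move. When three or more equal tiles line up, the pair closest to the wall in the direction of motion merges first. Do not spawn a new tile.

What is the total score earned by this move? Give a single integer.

Answer: 32

Derivation:
Slide left:
row 0: [16, 16, 64, 32] -> [32, 64, 32, 0]  score +32 (running 32)
row 1: [16, 64, 16, 0] -> [16, 64, 16, 0]  score +0 (running 32)
row 2: [8, 0, 0, 0] -> [8, 0, 0, 0]  score +0 (running 32)
row 3: [16, 2, 4, 16] -> [16, 2, 4, 16]  score +0 (running 32)
Board after move:
32 64 32  0
16 64 16  0
 8  0  0  0
16  2  4 16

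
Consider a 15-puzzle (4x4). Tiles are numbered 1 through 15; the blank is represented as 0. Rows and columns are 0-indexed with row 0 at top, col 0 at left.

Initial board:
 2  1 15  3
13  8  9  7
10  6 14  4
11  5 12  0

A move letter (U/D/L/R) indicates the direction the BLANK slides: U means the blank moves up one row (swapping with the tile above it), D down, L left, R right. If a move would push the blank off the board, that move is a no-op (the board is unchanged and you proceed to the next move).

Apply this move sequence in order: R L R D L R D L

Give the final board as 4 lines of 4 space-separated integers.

After move 1 (R):
 2  1 15  3
13  8  9  7
10  6 14  4
11  5 12  0

After move 2 (L):
 2  1 15  3
13  8  9  7
10  6 14  4
11  5  0 12

After move 3 (R):
 2  1 15  3
13  8  9  7
10  6 14  4
11  5 12  0

After move 4 (D):
 2  1 15  3
13  8  9  7
10  6 14  4
11  5 12  0

After move 5 (L):
 2  1 15  3
13  8  9  7
10  6 14  4
11  5  0 12

After move 6 (R):
 2  1 15  3
13  8  9  7
10  6 14  4
11  5 12  0

After move 7 (D):
 2  1 15  3
13  8  9  7
10  6 14  4
11  5 12  0

After move 8 (L):
 2  1 15  3
13  8  9  7
10  6 14  4
11  5  0 12

Answer:  2  1 15  3
13  8  9  7
10  6 14  4
11  5  0 12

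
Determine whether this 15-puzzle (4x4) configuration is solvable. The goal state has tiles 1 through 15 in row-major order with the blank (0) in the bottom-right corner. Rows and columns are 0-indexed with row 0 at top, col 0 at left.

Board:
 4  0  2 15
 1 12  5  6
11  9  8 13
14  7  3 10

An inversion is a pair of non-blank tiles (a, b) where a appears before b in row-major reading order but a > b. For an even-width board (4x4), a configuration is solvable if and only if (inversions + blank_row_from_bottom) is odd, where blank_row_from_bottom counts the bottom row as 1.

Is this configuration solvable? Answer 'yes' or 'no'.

Answer: yes

Derivation:
Inversions: 43
Blank is in row 0 (0-indexed from top), which is row 4 counting from the bottom (bottom = 1).
43 + 4 = 47, which is odd, so the puzzle is solvable.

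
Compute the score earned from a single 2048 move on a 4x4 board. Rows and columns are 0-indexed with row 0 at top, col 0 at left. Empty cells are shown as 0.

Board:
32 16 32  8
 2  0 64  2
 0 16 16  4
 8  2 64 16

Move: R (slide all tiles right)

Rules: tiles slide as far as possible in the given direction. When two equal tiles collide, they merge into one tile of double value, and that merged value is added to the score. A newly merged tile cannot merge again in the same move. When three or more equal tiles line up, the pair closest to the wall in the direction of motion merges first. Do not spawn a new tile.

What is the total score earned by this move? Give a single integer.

Slide right:
row 0: [32, 16, 32, 8] -> [32, 16, 32, 8]  score +0 (running 0)
row 1: [2, 0, 64, 2] -> [0, 2, 64, 2]  score +0 (running 0)
row 2: [0, 16, 16, 4] -> [0, 0, 32, 4]  score +32 (running 32)
row 3: [8, 2, 64, 16] -> [8, 2, 64, 16]  score +0 (running 32)
Board after move:
32 16 32  8
 0  2 64  2
 0  0 32  4
 8  2 64 16

Answer: 32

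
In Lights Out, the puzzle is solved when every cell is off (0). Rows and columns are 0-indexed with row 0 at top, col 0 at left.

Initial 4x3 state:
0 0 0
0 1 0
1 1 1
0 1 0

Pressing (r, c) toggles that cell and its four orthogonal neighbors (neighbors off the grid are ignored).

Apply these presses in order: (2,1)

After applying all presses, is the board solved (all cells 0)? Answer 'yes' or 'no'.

After press 1 at (2,1):
0 0 0
0 0 0
0 0 0
0 0 0

Lights still on: 0

Answer: yes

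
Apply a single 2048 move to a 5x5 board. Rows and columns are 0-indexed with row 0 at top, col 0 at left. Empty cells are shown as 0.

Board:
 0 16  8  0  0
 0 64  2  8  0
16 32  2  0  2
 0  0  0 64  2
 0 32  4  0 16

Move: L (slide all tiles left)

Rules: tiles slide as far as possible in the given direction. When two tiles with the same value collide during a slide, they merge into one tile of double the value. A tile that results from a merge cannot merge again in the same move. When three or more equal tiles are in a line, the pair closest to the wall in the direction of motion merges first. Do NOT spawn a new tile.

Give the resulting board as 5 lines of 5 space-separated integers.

Slide left:
row 0: [0, 16, 8, 0, 0] -> [16, 8, 0, 0, 0]
row 1: [0, 64, 2, 8, 0] -> [64, 2, 8, 0, 0]
row 2: [16, 32, 2, 0, 2] -> [16, 32, 4, 0, 0]
row 3: [0, 0, 0, 64, 2] -> [64, 2, 0, 0, 0]
row 4: [0, 32, 4, 0, 16] -> [32, 4, 16, 0, 0]

Answer: 16  8  0  0  0
64  2  8  0  0
16 32  4  0  0
64  2  0  0  0
32  4 16  0  0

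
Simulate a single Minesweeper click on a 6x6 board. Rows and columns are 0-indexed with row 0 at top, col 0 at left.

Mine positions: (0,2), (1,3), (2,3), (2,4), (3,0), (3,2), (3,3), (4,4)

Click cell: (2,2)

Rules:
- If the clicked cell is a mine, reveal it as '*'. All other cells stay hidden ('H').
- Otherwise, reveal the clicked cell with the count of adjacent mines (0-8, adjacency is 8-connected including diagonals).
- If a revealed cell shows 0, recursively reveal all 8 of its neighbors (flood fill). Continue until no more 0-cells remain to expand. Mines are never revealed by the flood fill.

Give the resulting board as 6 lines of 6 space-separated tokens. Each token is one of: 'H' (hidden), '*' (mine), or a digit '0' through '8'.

H H H H H H
H H H H H H
H H 4 H H H
H H H H H H
H H H H H H
H H H H H H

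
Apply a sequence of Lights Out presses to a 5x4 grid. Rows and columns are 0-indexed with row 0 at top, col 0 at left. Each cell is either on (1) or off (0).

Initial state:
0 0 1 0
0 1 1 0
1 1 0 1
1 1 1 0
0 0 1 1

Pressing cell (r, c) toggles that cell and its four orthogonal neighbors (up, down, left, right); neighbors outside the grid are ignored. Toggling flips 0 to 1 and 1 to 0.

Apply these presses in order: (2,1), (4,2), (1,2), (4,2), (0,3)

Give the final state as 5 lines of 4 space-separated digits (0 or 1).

Answer: 0 0 1 1
0 1 0 0
0 0 0 1
1 0 1 0
0 0 1 1

Derivation:
After press 1 at (2,1):
0 0 1 0
0 0 1 0
0 0 1 1
1 0 1 0
0 0 1 1

After press 2 at (4,2):
0 0 1 0
0 0 1 0
0 0 1 1
1 0 0 0
0 1 0 0

After press 3 at (1,2):
0 0 0 0
0 1 0 1
0 0 0 1
1 0 0 0
0 1 0 0

After press 4 at (4,2):
0 0 0 0
0 1 0 1
0 0 0 1
1 0 1 0
0 0 1 1

After press 5 at (0,3):
0 0 1 1
0 1 0 0
0 0 0 1
1 0 1 0
0 0 1 1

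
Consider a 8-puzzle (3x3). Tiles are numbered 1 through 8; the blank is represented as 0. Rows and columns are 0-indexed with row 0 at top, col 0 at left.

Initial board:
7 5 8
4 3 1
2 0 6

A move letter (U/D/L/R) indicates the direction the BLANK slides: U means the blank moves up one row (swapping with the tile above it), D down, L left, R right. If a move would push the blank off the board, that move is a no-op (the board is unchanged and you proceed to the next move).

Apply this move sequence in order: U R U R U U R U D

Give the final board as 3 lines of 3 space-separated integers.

After move 1 (U):
7 5 8
4 0 1
2 3 6

After move 2 (R):
7 5 8
4 1 0
2 3 6

After move 3 (U):
7 5 0
4 1 8
2 3 6

After move 4 (R):
7 5 0
4 1 8
2 3 6

After move 5 (U):
7 5 0
4 1 8
2 3 6

After move 6 (U):
7 5 0
4 1 8
2 3 6

After move 7 (R):
7 5 0
4 1 8
2 3 6

After move 8 (U):
7 5 0
4 1 8
2 3 6

After move 9 (D):
7 5 8
4 1 0
2 3 6

Answer: 7 5 8
4 1 0
2 3 6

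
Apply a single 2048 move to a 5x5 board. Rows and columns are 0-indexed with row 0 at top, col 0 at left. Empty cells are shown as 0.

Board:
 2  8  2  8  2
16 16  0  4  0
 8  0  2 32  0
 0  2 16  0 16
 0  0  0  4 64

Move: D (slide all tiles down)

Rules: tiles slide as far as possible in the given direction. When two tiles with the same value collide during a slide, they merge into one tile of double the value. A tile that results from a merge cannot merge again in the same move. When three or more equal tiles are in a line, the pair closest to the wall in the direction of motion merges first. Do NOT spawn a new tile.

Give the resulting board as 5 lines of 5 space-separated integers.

Answer:  0  0  0  0  0
 0  0  0  8  0
 2  8  0  4  2
16 16  4 32 16
 8  2 16  4 64

Derivation:
Slide down:
col 0: [2, 16, 8, 0, 0] -> [0, 0, 2, 16, 8]
col 1: [8, 16, 0, 2, 0] -> [0, 0, 8, 16, 2]
col 2: [2, 0, 2, 16, 0] -> [0, 0, 0, 4, 16]
col 3: [8, 4, 32, 0, 4] -> [0, 8, 4, 32, 4]
col 4: [2, 0, 0, 16, 64] -> [0, 0, 2, 16, 64]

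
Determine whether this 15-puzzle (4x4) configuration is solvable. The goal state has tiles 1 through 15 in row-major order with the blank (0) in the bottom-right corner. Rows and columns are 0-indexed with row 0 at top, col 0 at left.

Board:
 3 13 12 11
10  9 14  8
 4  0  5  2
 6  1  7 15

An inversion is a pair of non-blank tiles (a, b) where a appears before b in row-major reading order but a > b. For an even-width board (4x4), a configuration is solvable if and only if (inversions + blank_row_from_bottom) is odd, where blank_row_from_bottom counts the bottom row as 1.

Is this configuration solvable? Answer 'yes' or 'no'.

Inversions: 66
Blank is in row 2 (0-indexed from top), which is row 2 counting from the bottom (bottom = 1).
66 + 2 = 68, which is even, so the puzzle is not solvable.

Answer: no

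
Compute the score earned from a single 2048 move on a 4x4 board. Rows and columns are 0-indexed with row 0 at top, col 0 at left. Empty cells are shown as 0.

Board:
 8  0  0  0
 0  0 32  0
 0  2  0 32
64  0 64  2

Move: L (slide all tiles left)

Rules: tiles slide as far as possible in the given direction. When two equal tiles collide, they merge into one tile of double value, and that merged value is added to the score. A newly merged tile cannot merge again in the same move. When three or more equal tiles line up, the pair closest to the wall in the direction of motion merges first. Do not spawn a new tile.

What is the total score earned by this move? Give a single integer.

Slide left:
row 0: [8, 0, 0, 0] -> [8, 0, 0, 0]  score +0 (running 0)
row 1: [0, 0, 32, 0] -> [32, 0, 0, 0]  score +0 (running 0)
row 2: [0, 2, 0, 32] -> [2, 32, 0, 0]  score +0 (running 0)
row 3: [64, 0, 64, 2] -> [128, 2, 0, 0]  score +128 (running 128)
Board after move:
  8   0   0   0
 32   0   0   0
  2  32   0   0
128   2   0   0

Answer: 128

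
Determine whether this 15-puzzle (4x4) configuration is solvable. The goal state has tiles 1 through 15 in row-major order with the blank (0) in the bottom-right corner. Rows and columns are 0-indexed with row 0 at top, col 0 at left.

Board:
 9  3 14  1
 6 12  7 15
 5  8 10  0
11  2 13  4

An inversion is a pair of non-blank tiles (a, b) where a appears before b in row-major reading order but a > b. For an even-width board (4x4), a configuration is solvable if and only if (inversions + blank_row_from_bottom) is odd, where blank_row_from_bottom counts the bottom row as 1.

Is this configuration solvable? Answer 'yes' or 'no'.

Answer: no

Derivation:
Inversions: 50
Blank is in row 2 (0-indexed from top), which is row 2 counting from the bottom (bottom = 1).
50 + 2 = 52, which is even, so the puzzle is not solvable.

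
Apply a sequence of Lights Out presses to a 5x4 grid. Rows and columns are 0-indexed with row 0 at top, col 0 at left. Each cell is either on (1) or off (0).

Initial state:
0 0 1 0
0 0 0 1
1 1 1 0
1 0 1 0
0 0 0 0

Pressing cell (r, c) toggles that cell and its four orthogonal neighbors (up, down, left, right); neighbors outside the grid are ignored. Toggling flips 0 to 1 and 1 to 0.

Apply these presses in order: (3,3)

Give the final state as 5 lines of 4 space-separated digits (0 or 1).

After press 1 at (3,3):
0 0 1 0
0 0 0 1
1 1 1 1
1 0 0 1
0 0 0 1

Answer: 0 0 1 0
0 0 0 1
1 1 1 1
1 0 0 1
0 0 0 1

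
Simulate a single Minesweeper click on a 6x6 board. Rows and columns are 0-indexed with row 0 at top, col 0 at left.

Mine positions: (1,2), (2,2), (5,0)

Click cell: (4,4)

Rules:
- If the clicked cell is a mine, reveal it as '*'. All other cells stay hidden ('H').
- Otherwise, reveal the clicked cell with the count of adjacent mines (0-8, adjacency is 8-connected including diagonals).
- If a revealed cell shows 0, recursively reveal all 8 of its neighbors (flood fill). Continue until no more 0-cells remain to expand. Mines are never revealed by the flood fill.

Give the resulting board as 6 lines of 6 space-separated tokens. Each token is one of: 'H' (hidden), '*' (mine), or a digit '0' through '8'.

H H H 1 0 0
H H H 2 0 0
H H H 2 0 0
H 1 1 1 0 0
H 1 0 0 0 0
H 1 0 0 0 0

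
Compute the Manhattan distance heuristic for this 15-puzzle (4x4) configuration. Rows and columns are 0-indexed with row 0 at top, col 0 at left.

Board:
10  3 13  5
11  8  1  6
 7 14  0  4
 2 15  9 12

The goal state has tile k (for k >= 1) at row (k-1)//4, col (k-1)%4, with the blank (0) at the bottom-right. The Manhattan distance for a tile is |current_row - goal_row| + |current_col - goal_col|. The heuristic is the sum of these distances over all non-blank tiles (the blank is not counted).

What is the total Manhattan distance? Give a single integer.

Answer: 38

Derivation:
Tile 10: at (0,0), goal (2,1), distance |0-2|+|0-1| = 3
Tile 3: at (0,1), goal (0,2), distance |0-0|+|1-2| = 1
Tile 13: at (0,2), goal (3,0), distance |0-3|+|2-0| = 5
Tile 5: at (0,3), goal (1,0), distance |0-1|+|3-0| = 4
Tile 11: at (1,0), goal (2,2), distance |1-2|+|0-2| = 3
Tile 8: at (1,1), goal (1,3), distance |1-1|+|1-3| = 2
Tile 1: at (1,2), goal (0,0), distance |1-0|+|2-0| = 3
Tile 6: at (1,3), goal (1,1), distance |1-1|+|3-1| = 2
Tile 7: at (2,0), goal (1,2), distance |2-1|+|0-2| = 3
Tile 14: at (2,1), goal (3,1), distance |2-3|+|1-1| = 1
Tile 4: at (2,3), goal (0,3), distance |2-0|+|3-3| = 2
Tile 2: at (3,0), goal (0,1), distance |3-0|+|0-1| = 4
Tile 15: at (3,1), goal (3,2), distance |3-3|+|1-2| = 1
Tile 9: at (3,2), goal (2,0), distance |3-2|+|2-0| = 3
Tile 12: at (3,3), goal (2,3), distance |3-2|+|3-3| = 1
Sum: 3 + 1 + 5 + 4 + 3 + 2 + 3 + 2 + 3 + 1 + 2 + 4 + 1 + 3 + 1 = 38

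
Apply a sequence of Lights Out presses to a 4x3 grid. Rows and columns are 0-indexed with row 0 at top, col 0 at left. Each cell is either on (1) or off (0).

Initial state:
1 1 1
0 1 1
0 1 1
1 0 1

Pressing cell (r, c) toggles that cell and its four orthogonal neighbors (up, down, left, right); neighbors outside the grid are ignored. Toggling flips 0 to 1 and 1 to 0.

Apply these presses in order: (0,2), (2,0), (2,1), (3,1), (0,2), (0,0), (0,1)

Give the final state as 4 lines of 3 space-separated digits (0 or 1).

Answer: 1 1 0
0 1 1
0 0 0
1 0 0

Derivation:
After press 1 at (0,2):
1 0 0
0 1 0
0 1 1
1 0 1

After press 2 at (2,0):
1 0 0
1 1 0
1 0 1
0 0 1

After press 3 at (2,1):
1 0 0
1 0 0
0 1 0
0 1 1

After press 4 at (3,1):
1 0 0
1 0 0
0 0 0
1 0 0

After press 5 at (0,2):
1 1 1
1 0 1
0 0 0
1 0 0

After press 6 at (0,0):
0 0 1
0 0 1
0 0 0
1 0 0

After press 7 at (0,1):
1 1 0
0 1 1
0 0 0
1 0 0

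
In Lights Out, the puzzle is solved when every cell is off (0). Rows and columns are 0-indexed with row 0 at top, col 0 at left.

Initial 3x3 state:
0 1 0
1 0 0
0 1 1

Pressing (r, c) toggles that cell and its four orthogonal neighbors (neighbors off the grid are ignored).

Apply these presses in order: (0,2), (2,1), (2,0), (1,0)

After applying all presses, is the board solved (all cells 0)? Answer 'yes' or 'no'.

Answer: no

Derivation:
After press 1 at (0,2):
0 0 1
1 0 1
0 1 1

After press 2 at (2,1):
0 0 1
1 1 1
1 0 0

After press 3 at (2,0):
0 0 1
0 1 1
0 1 0

After press 4 at (1,0):
1 0 1
1 0 1
1 1 0

Lights still on: 6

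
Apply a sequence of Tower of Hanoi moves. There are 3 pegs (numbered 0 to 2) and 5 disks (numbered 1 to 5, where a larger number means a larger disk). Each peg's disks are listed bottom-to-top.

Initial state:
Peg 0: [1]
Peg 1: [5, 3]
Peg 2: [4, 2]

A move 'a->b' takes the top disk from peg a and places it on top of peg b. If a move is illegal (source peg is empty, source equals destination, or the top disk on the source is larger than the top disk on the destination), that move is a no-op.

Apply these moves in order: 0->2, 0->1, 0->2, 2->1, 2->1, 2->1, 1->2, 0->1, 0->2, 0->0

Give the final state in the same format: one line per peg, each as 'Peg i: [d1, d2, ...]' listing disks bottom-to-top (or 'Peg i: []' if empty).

Answer: Peg 0: []
Peg 1: [5, 3]
Peg 2: [4, 2, 1]

Derivation:
After move 1 (0->2):
Peg 0: []
Peg 1: [5, 3]
Peg 2: [4, 2, 1]

After move 2 (0->1):
Peg 0: []
Peg 1: [5, 3]
Peg 2: [4, 2, 1]

After move 3 (0->2):
Peg 0: []
Peg 1: [5, 3]
Peg 2: [4, 2, 1]

After move 4 (2->1):
Peg 0: []
Peg 1: [5, 3, 1]
Peg 2: [4, 2]

After move 5 (2->1):
Peg 0: []
Peg 1: [5, 3, 1]
Peg 2: [4, 2]

After move 6 (2->1):
Peg 0: []
Peg 1: [5, 3, 1]
Peg 2: [4, 2]

After move 7 (1->2):
Peg 0: []
Peg 1: [5, 3]
Peg 2: [4, 2, 1]

After move 8 (0->1):
Peg 0: []
Peg 1: [5, 3]
Peg 2: [4, 2, 1]

After move 9 (0->2):
Peg 0: []
Peg 1: [5, 3]
Peg 2: [4, 2, 1]

After move 10 (0->0):
Peg 0: []
Peg 1: [5, 3]
Peg 2: [4, 2, 1]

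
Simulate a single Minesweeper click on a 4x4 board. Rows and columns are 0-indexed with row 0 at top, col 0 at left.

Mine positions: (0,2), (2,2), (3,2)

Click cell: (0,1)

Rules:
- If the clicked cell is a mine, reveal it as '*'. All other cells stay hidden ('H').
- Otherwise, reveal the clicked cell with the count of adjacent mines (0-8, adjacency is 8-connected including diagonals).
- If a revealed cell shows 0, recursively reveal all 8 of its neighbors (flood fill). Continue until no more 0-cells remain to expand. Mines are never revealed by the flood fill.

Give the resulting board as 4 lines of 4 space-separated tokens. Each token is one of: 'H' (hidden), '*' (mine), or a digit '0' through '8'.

H 1 H H
H H H H
H H H H
H H H H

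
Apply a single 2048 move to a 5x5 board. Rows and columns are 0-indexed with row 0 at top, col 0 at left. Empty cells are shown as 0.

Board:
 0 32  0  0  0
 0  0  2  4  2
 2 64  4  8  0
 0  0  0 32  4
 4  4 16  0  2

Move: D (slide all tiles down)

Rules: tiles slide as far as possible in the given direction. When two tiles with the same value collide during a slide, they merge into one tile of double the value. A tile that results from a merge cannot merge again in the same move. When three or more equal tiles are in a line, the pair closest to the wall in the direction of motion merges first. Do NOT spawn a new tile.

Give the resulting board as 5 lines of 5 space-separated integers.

Slide down:
col 0: [0, 0, 2, 0, 4] -> [0, 0, 0, 2, 4]
col 1: [32, 0, 64, 0, 4] -> [0, 0, 32, 64, 4]
col 2: [0, 2, 4, 0, 16] -> [0, 0, 2, 4, 16]
col 3: [0, 4, 8, 32, 0] -> [0, 0, 4, 8, 32]
col 4: [0, 2, 0, 4, 2] -> [0, 0, 2, 4, 2]

Answer:  0  0  0  0  0
 0  0  0  0  0
 0 32  2  4  2
 2 64  4  8  4
 4  4 16 32  2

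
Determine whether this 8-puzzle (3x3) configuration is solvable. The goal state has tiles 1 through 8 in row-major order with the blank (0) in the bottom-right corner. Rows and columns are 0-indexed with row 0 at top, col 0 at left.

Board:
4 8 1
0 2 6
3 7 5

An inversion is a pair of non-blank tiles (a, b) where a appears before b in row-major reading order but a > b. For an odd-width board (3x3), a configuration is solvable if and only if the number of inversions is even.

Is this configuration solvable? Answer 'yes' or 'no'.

Answer: yes

Derivation:
Inversions (pairs i<j in row-major order where tile[i] > tile[j] > 0): 12
12 is even, so the puzzle is solvable.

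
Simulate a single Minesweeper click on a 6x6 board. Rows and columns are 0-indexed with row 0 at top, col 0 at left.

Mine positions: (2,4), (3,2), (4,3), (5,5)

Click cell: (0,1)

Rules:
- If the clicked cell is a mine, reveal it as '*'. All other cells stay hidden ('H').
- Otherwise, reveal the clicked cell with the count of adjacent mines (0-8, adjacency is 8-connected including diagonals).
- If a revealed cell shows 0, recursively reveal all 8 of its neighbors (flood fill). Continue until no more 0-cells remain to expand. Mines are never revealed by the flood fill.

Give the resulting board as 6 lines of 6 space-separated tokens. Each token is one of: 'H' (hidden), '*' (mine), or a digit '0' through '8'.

0 0 0 0 0 0
0 0 0 1 1 1
0 1 1 2 H H
0 1 H H H H
0 1 2 H H H
0 0 1 H H H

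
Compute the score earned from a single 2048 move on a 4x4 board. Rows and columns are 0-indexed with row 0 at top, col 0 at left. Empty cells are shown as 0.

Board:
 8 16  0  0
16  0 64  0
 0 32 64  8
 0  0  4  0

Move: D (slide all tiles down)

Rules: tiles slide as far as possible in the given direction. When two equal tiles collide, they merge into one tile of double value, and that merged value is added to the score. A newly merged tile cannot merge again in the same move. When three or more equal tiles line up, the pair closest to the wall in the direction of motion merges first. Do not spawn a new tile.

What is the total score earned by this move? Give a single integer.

Answer: 128

Derivation:
Slide down:
col 0: [8, 16, 0, 0] -> [0, 0, 8, 16]  score +0 (running 0)
col 1: [16, 0, 32, 0] -> [0, 0, 16, 32]  score +0 (running 0)
col 2: [0, 64, 64, 4] -> [0, 0, 128, 4]  score +128 (running 128)
col 3: [0, 0, 8, 0] -> [0, 0, 0, 8]  score +0 (running 128)
Board after move:
  0   0   0   0
  0   0   0   0
  8  16 128   0
 16  32   4   8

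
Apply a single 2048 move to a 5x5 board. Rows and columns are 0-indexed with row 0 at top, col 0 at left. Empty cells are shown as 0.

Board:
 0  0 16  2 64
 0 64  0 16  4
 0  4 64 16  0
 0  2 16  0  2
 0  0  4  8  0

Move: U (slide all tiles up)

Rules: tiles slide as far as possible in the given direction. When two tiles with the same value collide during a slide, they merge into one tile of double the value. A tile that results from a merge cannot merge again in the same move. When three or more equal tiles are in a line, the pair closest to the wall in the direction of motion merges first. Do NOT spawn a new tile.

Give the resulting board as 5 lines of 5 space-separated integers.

Answer:  0 64 16  2 64
 0  4 64 32  4
 0  2 16  8  2
 0  0  4  0  0
 0  0  0  0  0

Derivation:
Slide up:
col 0: [0, 0, 0, 0, 0] -> [0, 0, 0, 0, 0]
col 1: [0, 64, 4, 2, 0] -> [64, 4, 2, 0, 0]
col 2: [16, 0, 64, 16, 4] -> [16, 64, 16, 4, 0]
col 3: [2, 16, 16, 0, 8] -> [2, 32, 8, 0, 0]
col 4: [64, 4, 0, 2, 0] -> [64, 4, 2, 0, 0]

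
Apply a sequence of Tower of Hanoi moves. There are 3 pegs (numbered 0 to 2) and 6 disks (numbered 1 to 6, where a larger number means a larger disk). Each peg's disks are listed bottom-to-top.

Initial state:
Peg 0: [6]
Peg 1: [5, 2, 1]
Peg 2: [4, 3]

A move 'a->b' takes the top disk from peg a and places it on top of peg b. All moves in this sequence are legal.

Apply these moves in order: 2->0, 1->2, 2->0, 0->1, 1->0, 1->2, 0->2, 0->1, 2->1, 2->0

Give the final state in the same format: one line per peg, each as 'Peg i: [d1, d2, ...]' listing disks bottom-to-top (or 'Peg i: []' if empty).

After move 1 (2->0):
Peg 0: [6, 3]
Peg 1: [5, 2, 1]
Peg 2: [4]

After move 2 (1->2):
Peg 0: [6, 3]
Peg 1: [5, 2]
Peg 2: [4, 1]

After move 3 (2->0):
Peg 0: [6, 3, 1]
Peg 1: [5, 2]
Peg 2: [4]

After move 4 (0->1):
Peg 0: [6, 3]
Peg 1: [5, 2, 1]
Peg 2: [4]

After move 5 (1->0):
Peg 0: [6, 3, 1]
Peg 1: [5, 2]
Peg 2: [4]

After move 6 (1->2):
Peg 0: [6, 3, 1]
Peg 1: [5]
Peg 2: [4, 2]

After move 7 (0->2):
Peg 0: [6, 3]
Peg 1: [5]
Peg 2: [4, 2, 1]

After move 8 (0->1):
Peg 0: [6]
Peg 1: [5, 3]
Peg 2: [4, 2, 1]

After move 9 (2->1):
Peg 0: [6]
Peg 1: [5, 3, 1]
Peg 2: [4, 2]

After move 10 (2->0):
Peg 0: [6, 2]
Peg 1: [5, 3, 1]
Peg 2: [4]

Answer: Peg 0: [6, 2]
Peg 1: [5, 3, 1]
Peg 2: [4]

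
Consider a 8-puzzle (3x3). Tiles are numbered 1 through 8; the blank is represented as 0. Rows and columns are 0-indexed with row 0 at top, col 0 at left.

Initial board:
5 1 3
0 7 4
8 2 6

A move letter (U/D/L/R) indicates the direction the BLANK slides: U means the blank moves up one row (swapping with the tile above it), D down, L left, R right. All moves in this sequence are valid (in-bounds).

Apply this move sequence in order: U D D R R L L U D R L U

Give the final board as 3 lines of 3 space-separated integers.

Answer: 5 1 3
0 7 4
8 2 6

Derivation:
After move 1 (U):
0 1 3
5 7 4
8 2 6

After move 2 (D):
5 1 3
0 7 4
8 2 6

After move 3 (D):
5 1 3
8 7 4
0 2 6

After move 4 (R):
5 1 3
8 7 4
2 0 6

After move 5 (R):
5 1 3
8 7 4
2 6 0

After move 6 (L):
5 1 3
8 7 4
2 0 6

After move 7 (L):
5 1 3
8 7 4
0 2 6

After move 8 (U):
5 1 3
0 7 4
8 2 6

After move 9 (D):
5 1 3
8 7 4
0 2 6

After move 10 (R):
5 1 3
8 7 4
2 0 6

After move 11 (L):
5 1 3
8 7 4
0 2 6

After move 12 (U):
5 1 3
0 7 4
8 2 6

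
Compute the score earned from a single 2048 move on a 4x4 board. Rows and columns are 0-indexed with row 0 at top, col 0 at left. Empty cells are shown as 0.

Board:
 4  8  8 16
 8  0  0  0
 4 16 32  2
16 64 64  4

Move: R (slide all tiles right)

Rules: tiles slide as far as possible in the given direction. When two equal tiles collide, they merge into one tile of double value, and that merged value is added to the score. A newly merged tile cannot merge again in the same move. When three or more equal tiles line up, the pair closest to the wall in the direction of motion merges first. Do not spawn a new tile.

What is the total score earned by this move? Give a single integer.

Answer: 144

Derivation:
Slide right:
row 0: [4, 8, 8, 16] -> [0, 4, 16, 16]  score +16 (running 16)
row 1: [8, 0, 0, 0] -> [0, 0, 0, 8]  score +0 (running 16)
row 2: [4, 16, 32, 2] -> [4, 16, 32, 2]  score +0 (running 16)
row 3: [16, 64, 64, 4] -> [0, 16, 128, 4]  score +128 (running 144)
Board after move:
  0   4  16  16
  0   0   0   8
  4  16  32   2
  0  16 128   4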